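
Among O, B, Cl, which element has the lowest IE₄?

Cl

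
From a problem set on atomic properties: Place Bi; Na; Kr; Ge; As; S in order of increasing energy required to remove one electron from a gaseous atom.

Na is in period 3, group 1; S is in period 3, group 16; Ge is in period 4, group 14; As is in period 4, group 15; Kr is in period 4, group 18; Bi is in period 6, group 15.
First ionization energy rises across a period (greater Z_eff holds electrons more tightly) and falls down a group (valence electrons are farther from the nucleus).
Here both period and group differ, so the two effects have to be weighed against each other.
Bi > Na: period and group pull opposite ways; the across-period shift dominates (703 vs 496 kJ/mol).
Ge > Bi: period and group pull opposite ways; the down-group shift dominates (762 vs 703 kJ/mol).
As > Ge: both are in period 4; the period trend gives As the larger value.
S > As: both effects reinforce here, so S is clearly the higher of the two.
Kr > S: period and group pull opposite ways; the across-period shift dominates (1351 vs 1000 kJ/mol).
Tabulated first ionization energy (kJ/mol): Na 496, S 1000, Ge 762, As 947, Kr 1351, Bi 703.
So from lowest to highest: Na < Bi < Ge < As < S < Kr.

Na < Bi < Ge < As < S < Kr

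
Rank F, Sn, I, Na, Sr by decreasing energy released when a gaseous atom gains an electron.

F > I > Sn > Na > Sr

Atoms with high Z_eff and room in the valence shell (especially the halogens) have the most exothermic electron affinities.
These span different periods and groups, so the two trends combine.
Na > Sr: period and group pull opposite ways; the down-group shift dominates (53 vs 5 kJ/mol).
Sn > Na: period and group pull opposite ways; the across-period shift dominates (107 vs 53 kJ/mol).
I > Sn: both are in period 5; the period trend gives I the larger value.
F > I: F sits above I in group 17, so the down-group effect alone puts F higher.
Approximate values (kJ/mol): F 328, Na 53, Sr 5, Sn 107, I 295.
So from highest to lowest: F > I > Sn > Na > Sr.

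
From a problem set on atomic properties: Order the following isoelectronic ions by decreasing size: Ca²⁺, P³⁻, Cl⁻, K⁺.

P³⁻, Cl⁻, K⁺, Ca²⁺

All of these have 18 electrons, so size is governed by nuclear charge alone: the more protons, the stronger the pull on the same electron cloud, and the smaller the ion.
Nuclear charges: Ca²⁺ (Z=20), K⁺ (Z=19), Cl⁻ (Z=17), P³⁻ (Z=15).
Largest to smallest: P³⁻ > Cl⁻ > K⁺ > Ca²⁺.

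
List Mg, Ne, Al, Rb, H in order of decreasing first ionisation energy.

Ne > H > Mg > Al > Rb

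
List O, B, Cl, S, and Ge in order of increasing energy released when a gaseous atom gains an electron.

B < Ge < O < S < Cl

B is in period 2, group 13; O is in period 2, group 16; S is in period 3, group 16; Cl is in period 3, group 17; Ge is in period 4, group 14.
Electron affinity generally becomes more exothermic across a period toward the halogens and less exothermic down a group.
Neither a single period nor a single group — weigh both effects.
Ge > B: the two effects oppose for this pair; the across-period effect wins (119 vs 27 kJ/mol).
O > Ge: both effects reinforce here, so O is clearly the higher of the two.
S > O: this pair runs against the simple trend — see the exception note.
Cl > S: both are in period 3; the period trend gives Cl the larger value.
Note the exception: S has a higher electron affinity than O, contrary to the simple trend — the compact 2p subshell of O repels the added electron more than S's larger 3p does.
Approximate values (kJ/mol): B 27, O 141, S 200, Cl 349, Ge 119.
So from lowest to highest: B < Ge < O < S < Cl.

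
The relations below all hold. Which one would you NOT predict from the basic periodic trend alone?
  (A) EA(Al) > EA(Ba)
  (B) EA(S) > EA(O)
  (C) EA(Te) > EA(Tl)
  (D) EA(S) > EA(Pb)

(B)

The general trend: electron affinity increases across a period and decreases down a group.
(A) Al (period 3, group 13) vs Ba (period 6, group 2): the stated order agrees with the simple trend.
(B) S (period 3, group 16) vs O (period 2, group 16): the stated order contradicts the simple trend.
(C) Te (period 5, group 16) vs Tl (period 6, group 13): the stated order agrees with the simple trend.
(D) S (period 3, group 16) vs Pb (period 6, group 14): the stated order agrees with the simple trend.
The exception is (B): the compact 2p subshell of O repels the added electron more than S's larger 3p does.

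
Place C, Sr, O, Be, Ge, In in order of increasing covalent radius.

O < C < Be < Ge < In < Sr

Radius decreases left→right (rising Z_eff, same n) and increases top→bottom (higher n).
Here both period and group differ, so the two effects have to be weighed against each other.
C > O: both are in period 2; the period trend gives C the larger value.
Be > C: Be lies to the left of C in period 2, so the across-period effect alone puts Be larger.
Ge > Be: period and group pull opposite ways; the down-group shift dominates (121 vs 102 pm).
In > Ge: both effects reinforce here, so In is clearly the larger of the two.
Sr > In: both are in period 5; the period trend gives Sr the larger value.
Approximate values (pm): Be 102, C 75, O 63, Ge 121, Sr 185, In 142.
So from smallest to largest: O < C < Be < Ge < In < Sr.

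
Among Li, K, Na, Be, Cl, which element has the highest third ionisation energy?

Be

Consider each +2 ion: Li²⁺ is already 1 electron into the core; K²⁺ is already 1 electron into the core; Na²⁺ is already 1 electron into the core; Be²⁺ is the bare [He] core; Cl²⁺ still has 5 valence electrons.
Pulling an electron out of a noble-gas core costs far more than removing a remaining valence electron, so K, Na, Li and Be sit at the high end of IE_3.
Approximate IE_3 values (kJ/mol): Li 11815, K 4420, Na 6910, Be 14849, Cl 3822.
Overall IE_3 order: Cl < K < Na < Li < Be.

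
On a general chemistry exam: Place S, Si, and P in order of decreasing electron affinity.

Si is in period 3, group 14; P is in period 3, group 15; S is in period 3, group 16.
EA tends to increase across a period and decrease down a group, though the pattern is less regular than for IE or radius.
All lie in period 3; the across-period trend (electron affinity increases left to right) applies, with the exception below.
Note the exception: Si has a higher electron affinity than P, contrary to the simple trend — adding an electron to P's half-filled 3p³ is unfavourable, so Si (3p²) has the more exothermic EA.
Approximate values (kJ/mol): Si 134, P 72, S 200.
So from highest to lowest: S > Si > P.

S > Si > P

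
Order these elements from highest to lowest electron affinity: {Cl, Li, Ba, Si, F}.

Cl > F > Si > Li > Ba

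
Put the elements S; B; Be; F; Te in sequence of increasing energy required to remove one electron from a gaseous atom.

B, Te, Be, S, F

IE₁ increases left→right with effective nuclear charge and decreases top→bottom as the valence shell moves farther out.
These span different periods and groups, so the two trends combine.
Te > B: the two effects oppose for this pair; the across-period effect wins (869 vs 801 kJ/mol).
Be > Te: the two effects oppose for this pair; the down-group effect wins (900 vs 869 kJ/mol).
S > Be: period and group pull opposite ways; the across-period shift dominates (1000 vs 900 kJ/mol).
F > S: relative to S, both the across-period and down-group shifts push F's first ionization energy up.
Note the exception: Be has a higher first ionization energy than B, contrary to the simple trend — removing B's lone 2p electron is easier than breaking Be's filled 2s².
Approximate values (kJ/mol): Be 900, B 801, F 1681, S 1000, Te 869.
So from lowest to highest: B < Te < Be < S < F.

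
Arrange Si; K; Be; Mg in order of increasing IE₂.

Consider each +1 ion: Si⁺ still has 3 valence electrons; K⁺ is the bare [Ar] core; Be⁺ still has 1 valence electron; Mg⁺ still has 1 valence electron.
Breaking into a closed-shell core is much more expensive than removing a leftover valence electron — K has the largest IE_2 here.
Valence configurations: Si⁺ [Ne]3s²3p¹, Be⁺ [He]2s¹, Mg⁺ [Ne]3s¹.
Approximate IE_2 values (kJ/mol): Si 1577, K 3052, Be 1757, Mg 1451.
So the second ionization energies run Mg < Si < Be < K.

Mg < Si < Be < K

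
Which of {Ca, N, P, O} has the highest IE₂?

The second ionization energy removes an electron from the +1 ion. For each element: Ca⁺ still has 1 valence electron; N⁺ still has 4 valence electrons; P⁺ still has 4 valence electrons; O⁺ still has 5 valence electrons.
All are still removing valence electrons, so compare the +1 ions as you would atoms: IE_2 generally rises across a period (higher Z_eff) and falls down a group (larger shell), subject to the usual subshell exceptions.
Valence configurations: Ca⁺ [Ar]4s¹, N⁺ [He]2s²2p², P⁺ [Ne]3s²3p², O⁺ [He]2s²2p³.
The numbers (kJ/mol): Ca 1145, N 2856, P 1907, O 3388.
Overall IE_2 order: Ca < P < N < O.

O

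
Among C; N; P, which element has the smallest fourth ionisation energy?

P

Consider each +3 ion: C³⁺ still has 1 valence electron; N³⁺ still has 2 valence electrons; P³⁺ still has 2 valence electrons.
All are still removing valence electrons, so compare the +3 ions as you would atoms: IE_4 generally rises across a period (higher Z_eff) and falls down a group (larger shell), subject to the usual subshell exceptions.
Valence configurations: C³⁺ [He]2s¹, N³⁺ [He]2s², P³⁺ [Ne]3s².
Approximate IE_4 values (kJ/mol): C 6223, N 7475, P 4964.
Overall IE_4 order: P < C < N.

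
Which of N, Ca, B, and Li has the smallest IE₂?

Ca

Consider each +1 ion: N⁺ still has 4 valence electrons; Ca⁺ still has 1 valence electron; B⁺ still has 2 valence electrons; Li⁺ is the bare [He] core.
Breaking into a closed-shell core is much more expensive than removing a leftover valence electron — Li has the largest IE_2 here.
Valence configurations: N⁺ [He]2s²2p², Ca⁺ [Ar]4s¹, B⁺ [He]2s².
The numbers (kJ/mol): N 2856, Ca 1145, B 2427, Li 7298.
So the second ionization energies run Ca < B < N < Li.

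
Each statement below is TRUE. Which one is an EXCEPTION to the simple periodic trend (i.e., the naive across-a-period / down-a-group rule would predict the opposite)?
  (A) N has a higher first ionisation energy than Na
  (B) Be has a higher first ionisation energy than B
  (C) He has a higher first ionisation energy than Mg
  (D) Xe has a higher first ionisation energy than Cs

The general trend: first ionisation energy increases across a period and decreases down a group.
(A) N (period 2, group 15) vs Na (period 3, group 1): the stated order agrees with the simple trend.
(B) Be (period 2, group 2) vs B (period 2, group 13): the stated order contradicts the simple trend.
(C) He (period 1, group 18) vs Mg (period 3, group 2): the stated order agrees with the simple trend.
(D) Xe (period 5, group 18) vs Cs (period 6, group 1): the stated order agrees with the simple trend.
The exception is (B): removing B's lone 2p electron is easier than breaking Be's filled 2s².

(B)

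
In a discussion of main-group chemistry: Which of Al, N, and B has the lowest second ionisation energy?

Al

IE_2 is the cost of taking one more electron from the +1 cation: Al⁺ still has 2 valence electrons; N⁺ still has 4 valence electrons; B⁺ still has 2 valence electrons.
All are still removing valence electrons, so compare the +1 ions as you would atoms: IE_2 generally rises across a period (higher Z_eff) and falls down a group (larger shell), subject to the usual subshell exceptions.
Valence configurations: Al⁺ [Ne]3s², N⁺ [He]2s²2p², B⁺ [He]2s².
Tabulated IE_2 (kJ/mol): Al 1817, N 2856, B 2427.
Hence IE_2: Al < B < N.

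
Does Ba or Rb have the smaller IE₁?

Rb

Rb is in period 5, group 1; Ba is in period 6, group 2.
Removing the outermost electron gets harder across a period and easier down a group.
A diagonal step moves right (one effect) and down (the opposite effect) at once.
Ba > Rb: period and group pull opposite ways; the across-period shift dominates (503 vs 403 kJ/mol).
Approximate values (kJ/mol): Rb 403, Ba 503.
So Rb has the smaller IE₁ (Rb < Ba).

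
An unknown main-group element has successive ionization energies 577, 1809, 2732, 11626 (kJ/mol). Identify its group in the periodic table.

Group 13

Look for the largest jump between consecutive ionization energies: IE4/IE3 ≈ 4.3, far larger than any earlier ratio.
That jump marks the point where a core electron is being removed. So the atom has 3 valence electrons.
A main-group element with 3 valence electrons is in group 13.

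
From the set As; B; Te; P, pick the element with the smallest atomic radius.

B is in period 2, group 13; P is in period 3, group 15; As is in period 4, group 15; Te is in period 5, group 16.
Radius decreases left→right (rising Z_eff, same n) and increases top→bottom (higher n).
These span different periods and groups, so the two trends combine.
P > B: period and group pull opposite ways; the down-group shift dominates (111 vs 85 pm).
As > P: they share group 15; the group trend gives As the larger value.
Te > As: period and group pull opposite ways; the down-group shift dominates (136 vs 121 pm).
For reference (pm): B 85, P 111, As 121, Te 136.
The smallest atomic radius among these belongs to B.

B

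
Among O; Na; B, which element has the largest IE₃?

IE_3 is the cost of taking one more electron from the +2 cation: O²⁺ still has 4 valence electrons; Na²⁺ is already 1 electron into the core; B²⁺ still has 1 valence electron.
Core electrons are held far more tightly than valence electrons, so Na tops the IE_3 order.
Valence configurations: O²⁺ [He]2s²2p², B²⁺ [He]2s¹.
Tabulated IE_3 (kJ/mol): O 5300, Na 6910, B 3660.
Putting it together, IE_3: B < O < Na.

Na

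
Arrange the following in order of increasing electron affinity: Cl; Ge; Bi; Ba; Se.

Ba, Bi, Ge, Se, Cl

Atoms with high Z_eff and room in the valence shell (especially the halogens) have the most exothermic electron affinities.
Neither a single period nor a single group — weigh both effects.
Bi > Ba: both are in period 6; the period trend gives Bi the larger value.
Ge > Bi: the two effects oppose for this pair; the down-group effect wins (119 vs 91 kJ/mol).
Se > Ge: Se lies to the right of Ge in period 4, so the across-period effect alone puts Se higher.
Cl > Se: relative to Se, both the across-period and down-group shifts push Cl's electron affinity up.
Tabulated electron affinity (kJ/mol): Cl 349, Ge 119, Se 195, Ba 14, Bi 91.
So from lowest to highest: Ba < Bi < Ge < Se < Cl.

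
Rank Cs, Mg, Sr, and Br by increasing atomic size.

Br, Mg, Sr, Cs

Mg is in period 3, group 2; Br is in period 4, group 17; Sr is in period 5, group 2; Cs is in period 6, group 1.
Across a period the added protons contract the valence shell; down a group each new principal shell makes the atom larger.
Neither a single period nor a single group — weigh both effects.
Mg > Br: period and group pull opposite ways; the across-period shift dominates (139 vs 114 pm).
Sr > Mg: Sr sits below Mg in group 2, so the down-group effect alone puts Sr larger.
Cs > Sr: relative to Sr, both the across-period and down-group shifts push Cs's atomic radius up.
Tabulated atomic radius (pm): Mg 139, Br 114, Sr 185, Cs 232.
So from smallest to largest: Br < Mg < Sr < Cs.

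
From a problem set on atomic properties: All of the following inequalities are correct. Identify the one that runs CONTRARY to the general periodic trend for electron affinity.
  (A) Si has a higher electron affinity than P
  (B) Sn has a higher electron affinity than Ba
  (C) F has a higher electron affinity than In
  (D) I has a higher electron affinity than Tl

(A)

The general trend: electron affinity increases across a period and decreases down a group.
(A) Si (period 3, group 14) vs P (period 3, group 15): the stated order contradicts the simple trend.
(B) Sn (period 5, group 14) vs Ba (period 6, group 2): the stated order agrees with the simple trend.
(C) F (period 2, group 17) vs In (period 5, group 13): the stated order agrees with the simple trend.
(D) I (period 5, group 17) vs Tl (period 6, group 13): the stated order agrees with the simple trend.
The exception is (A): adding an electron to P's half-filled 3p³ is unfavourable, so Si (3p²) has the more exothermic EA.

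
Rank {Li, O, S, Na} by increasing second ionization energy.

IE_2 is the cost of taking one more electron from the +1 cation: Li⁺ is the bare [He] core; O⁺ still has 5 valence electrons; S⁺ still has 5 valence electrons; Na⁺ is the bare [Ne] core.
Pulling an electron out of a noble-gas core costs far more than removing a remaining valence electron, so Na and Li sit at the high end of IE_2.
Valence configurations: O⁺ [He]2s²2p³, S⁺ [Ne]3s²3p³.
The numbers (kJ/mol): Li 7298, O 3388, S 2252, Na 4562.
So the second ionization energies run S < O < Na < Li.

S < O < Na < Li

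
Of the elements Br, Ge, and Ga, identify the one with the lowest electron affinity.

Ga is in period 4, group 13; Ge is in period 4, group 14; Br is in period 4, group 17.
Electron affinity generally becomes more exothermic across a period toward the halogens and less exothermic down a group.
All lie in period 4, so electron affinity increases left to right.
The lowest electron affinity among these belongs to Ga.

Ga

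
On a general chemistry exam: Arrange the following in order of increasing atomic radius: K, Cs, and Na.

Na is in period 3, group 1; K is in period 4, group 1; Cs is in period 6, group 1.
Radius decreases left→right (rising Z_eff, same n) and increases top→bottom (higher n).
All are in group 1, so atomic radius increases down the group.
So from smallest to largest: Na < K < Cs.

Na, K, Cs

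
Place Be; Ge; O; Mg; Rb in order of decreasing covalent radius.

Atomic radius shrinks across a period as nuclear charge pulls the same shell inward, and grows down a group as new shells are added.
Neither a single period nor a single group — weigh both effects.
Be > O: Be lies to the left of O in period 2, so the across-period effect alone puts Be larger.
Ge > Be: period and group pull opposite ways; the down-group shift dominates (121 vs 102 pm).
Mg > Ge: period and group pull opposite ways; the across-period shift dominates (139 vs 121 pm).
Rb > Mg: both effects reinforce here, so Rb is clearly the larger of the two.
For reference (pm): Be 102, O 63, Mg 139, Ge 121, Rb 210.
So from largest to smallest: Rb > Mg > Ge > Be > O.

Rb > Mg > Ge > Be > O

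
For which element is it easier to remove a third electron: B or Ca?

B

The third ionization energy removes an electron from the +2 ion. For each element: B²⁺ still has 1 valence electron; Ca²⁺ is the bare [Ar] core.
Breaking into a closed-shell core is much more expensive than removing a leftover valence electron — Ca has the largest IE_3 here.
Tabulated IE_3 (kJ/mol): B 3660, Ca 4912.
Hence IE_3: B < Ca.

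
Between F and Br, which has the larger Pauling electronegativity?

F is in period 2, group 17; Br is in period 4, group 17.
Electronegativity increases across a period and decreases down a group, tracking effective nuclear charge and atomic size.
All are in group 17, so electronegativity increases up the group.
So F has the larger Pauling electronegativity (F > Br).

F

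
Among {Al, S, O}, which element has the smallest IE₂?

After 1 electron has been removed, what remains? Al⁺ still has 2 valence electrons; S⁺ still has 5 valence electrons; O⁺ still has 5 valence electrons.
All are still removing valence electrons, so compare the +1 ions as you would atoms: IE_2 generally rises across a period (higher Z_eff) and falls down a group (larger shell), subject to the usual subshell exceptions.
Valence configurations: Al⁺ [Ne]3s², S⁺ [Ne]3s²3p³, O⁺ [He]2s²2p³.
Approximate IE_2 values (kJ/mol): Al 1817, S 2252, O 3388.
Putting it together, IE_2: Al < S < O.

Al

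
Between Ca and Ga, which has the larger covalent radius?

Ca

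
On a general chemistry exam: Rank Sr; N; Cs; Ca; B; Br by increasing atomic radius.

N < B < Br < Ca < Sr < Cs

Atomic radius shrinks across a period as nuclear charge pulls the same shell inward, and grows down a group as new shells are added.
These span different periods and groups, so the two trends combine.
B > N: both are in period 2; the period trend gives B the larger value.
Br > B: the two effects oppose for this pair; the down-group effect wins (114 vs 85 pm).
Ca > Br: Ca lies to the left of Br in period 4, so the across-period effect alone puts Ca larger.
Sr > Ca: they share group 2; the group trend gives Sr the larger value.
Cs > Sr: relative to Sr, both the across-period and down-group shifts push Cs's atomic radius up.
Approximate values (pm): B 85, N 71, Ca 171, Br 114, Sr 185, Cs 232.
So from smallest to largest: N < B < Br < Ca < Sr < Cs.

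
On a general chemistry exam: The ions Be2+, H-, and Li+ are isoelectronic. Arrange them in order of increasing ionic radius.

All of these have 2 electrons, so size is governed by nuclear charge alone: the more protons, the stronger the pull on the same electron cloud, and the smaller the ion.
Nuclear charges: Be2+ (Z=4), Li+ (Z=3), H- (Z=1).
Smallest to largest: Be2+ < Li+ < H-.

Be2+, Li+, H-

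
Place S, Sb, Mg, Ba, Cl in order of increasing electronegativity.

Mg is in period 3, group 2; S is in period 3, group 16; Cl is in period 3, group 17; Sb is in period 5, group 15; Ba is in period 6, group 2.
EN rises left→right (higher Z_eff, smaller atoms) and falls top→bottom (larger, more shielded atoms).
Neither a single period nor a single group — weigh both effects.
Mg > Ba: Mg sits above Ba in group 2, so the down-group effect alone puts Mg higher.
Sb > Mg: period and group pull opposite ways; the across-period shift dominates (2.05 vs 1.31).
S > Sb: relative to Sb, both the across-period and down-group shifts push S's electronegativity up.
Cl > S: Cl lies to the right of S in period 3, so the across-period effect alone puts Cl higher.
Tabulated electronegativity (Pauling): Mg 1.31, S 2.58, Cl 3.16, Sb 2.05, Ba 0.89.
So from lowest to highest: Ba < Mg < Sb < S < Cl.

Ba, Mg, Sb, S, Cl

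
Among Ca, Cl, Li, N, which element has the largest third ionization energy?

After 2 electrons have been removed, what remains? Ca²⁺ is the bare [Ar] core; Cl²⁺ still has 5 valence electrons; Li²⁺ is already 1 electron into the core; N²⁺ still has 3 valence electrons.
Core electrons are held far more tightly than valence electrons, so Ca and Li top the IE_3 order.
Valence configurations: Cl²⁺ [Ne]3s²3p³, N²⁺ [He]2s²2p¹.
The numbers (kJ/mol): Ca 4912, Cl 3822, Li 11815, N 4578.
Overall IE_3 order: Cl < N < Ca < Li.

Li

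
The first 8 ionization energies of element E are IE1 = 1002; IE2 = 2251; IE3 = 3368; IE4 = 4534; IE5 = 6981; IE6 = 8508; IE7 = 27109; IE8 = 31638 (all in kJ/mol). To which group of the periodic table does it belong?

Look for the largest jump between consecutive ionization energies: IE7/IE6 ≈ 3.2, far larger than any earlier ratio.
That jump marks the point where a core electron is being removed. So the atom has 6 valence electrons.
A main-group element with 6 valence electrons is in group 16.

Group 16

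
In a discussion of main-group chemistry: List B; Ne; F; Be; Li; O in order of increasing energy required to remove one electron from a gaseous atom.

Li, B, Be, O, F, Ne

Li is in period 2, group 1; Be is in period 2, group 2; B is in period 2, group 13; O is in period 2, group 16; F is in period 2, group 17; Ne is in period 2, group 18.
Removing the outermost electron gets harder across a period and easier down a group.
All lie in period 2; the across-period trend (first ionization energy increases left to right) applies, with the exception below.
Note the exception: Be has a higher first ionization energy than B, contrary to the simple trend — removing B's lone 2p electron is easier than breaking Be's filled 2s².
Tabulated first ionization energy (kJ/mol): Li 520, Be 900, B 801, O 1314, F 1681, Ne 2081.
So from lowest to highest: Li < B < Be < O < F < Ne.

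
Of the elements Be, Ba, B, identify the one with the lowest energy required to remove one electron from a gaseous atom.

Ba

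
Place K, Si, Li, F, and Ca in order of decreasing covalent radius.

Moving right in a period, electrons are added to the same shell under a stronger nuclear pull, so atoms get smaller; moving down, a new shell is opened and atoms get larger.
These span different periods and groups, so the two trends combine.
Si > F: both effects reinforce here, so Si is clearly the larger of the two.
Li > Si: period and group pull opposite ways; the across-period shift dominates (133 vs 116 pm).
Ca > Li: period and group pull opposite ways; the down-group shift dominates (171 vs 133 pm).
K > Ca: both are in period 4; the period trend gives K the larger value.
For reference (pm): Li 133, F 64, Si 116, K 196, Ca 171.
So from largest to smallest: K > Ca > Li > Si > F.

K > Ca > Li > Si > F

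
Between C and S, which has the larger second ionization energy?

C

Consider each +1 ion: C⁺ still has 3 valence electrons; S⁺ still has 5 valence electrons.
All are still removing valence electrons, so compare the +1 ions as you would atoms: IE_2 generally rises across a period (higher Z_eff) and falls down a group (larger shell), subject to the usual subshell exceptions.
Valence configurations: C⁺ [He]2s²2p¹, S⁺ [Ne]3s²3p³.
The numbers (kJ/mol): C 2353, S 2252.
Hence IE_2: S < C.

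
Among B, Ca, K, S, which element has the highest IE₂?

K

Consider each +1 ion: B⁺ still has 2 valence electrons; Ca⁺ still has 1 valence electron; K⁺ is the bare [Ar] core; S⁺ still has 5 valence electrons.
Core electrons are held far more tightly than valence electrons, so K tops the IE_2 order.
Valence configurations: B⁺ [He]2s², Ca⁺ [Ar]4s¹, S⁺ [Ne]3s²3p³.
Tabulated IE_2 (kJ/mol): B 2427, Ca 1145, K 3052, S 2252.
Putting it together, IE_2: Ca < S < B < K.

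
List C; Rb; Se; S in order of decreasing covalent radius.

Rb > Se > S > C

Atomic radius shrinks across a period as nuclear charge pulls the same shell inward, and grows down a group as new shells are added.
These span different periods and groups, so the two trends combine.
S > C: the two effects oppose for this pair; the down-group effect wins (103 vs 75 pm).
Se > S: Se sits below S in group 16, so the down-group effect alone puts Se larger.
Rb > Se: relative to Se, both the across-period and down-group shifts push Rb's atomic radius up.
Approximate values (pm): C 75, S 103, Se 116, Rb 210.
So from largest to smallest: Rb > Se > S > C.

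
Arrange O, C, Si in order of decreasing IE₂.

O > C > Si

After 1 electron has been removed, what remains? O⁺ still has 5 valence electrons; C⁺ still has 3 valence electrons; Si⁺ still has 3 valence electrons.
All are still removing valence electrons, so compare the +1 ions as you would atoms: IE_2 generally rises across a period (higher Z_eff) and falls down a group (larger shell), subject to the usual subshell exceptions.
Valence configurations: O⁺ [He]2s²2p³, C⁺ [He]2s²2p¹, Si⁺ [Ne]3s²3p¹.
Tabulated IE_2 (kJ/mol): O 3388, C 2353, Si 1577.
Overall IE_2 order: Si < C < O.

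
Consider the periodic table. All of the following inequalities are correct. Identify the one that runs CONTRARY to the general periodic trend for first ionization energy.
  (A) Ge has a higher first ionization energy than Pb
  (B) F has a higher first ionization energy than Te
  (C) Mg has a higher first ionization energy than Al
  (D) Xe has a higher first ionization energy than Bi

(C)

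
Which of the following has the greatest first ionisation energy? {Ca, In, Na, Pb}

Pb

Na is in period 3, group 1; Ca is in period 4, group 2; In is in period 5, group 13; Pb is in period 6, group 14.
Removing the outermost electron gets harder across a period and easier down a group.
A diagonal step moves right (one effect) and down (the opposite effect) at once.
In > Na: period and group pull opposite ways; the across-period shift dominates (558 vs 496 kJ/mol).
Ca > In: period and group pull opposite ways; the down-group shift dominates (590 vs 558 kJ/mol).
Pb > Ca: the two effects oppose for this pair; the across-period effect wins (716 vs 590 kJ/mol).
Approximate values (kJ/mol): Na 496, Ca 590, In 558, Pb 716.
The greatest first ionisation energy among these belongs to Pb.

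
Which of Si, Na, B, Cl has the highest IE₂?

IE_2 is the cost of taking one more electron from the +1 cation: Si⁺ still has 3 valence electrons; Na⁺ is the bare [Ne] core; B⁺ still has 2 valence electrons; Cl⁺ still has 6 valence electrons.
Pulling an electron out of a noble-gas core costs far more than removing a remaining valence electron, so Na sits at the high end of IE_2.
Valence configurations: Si⁺ [Ne]3s²3p¹, B⁺ [He]2s², Cl⁺ [Ne]3s²3p⁴.
Tabulated IE_2 (kJ/mol): Si 1577, Na 4562, B 2427, Cl 2298.
So the second ionization energies run Si < Cl < B < Na.

Na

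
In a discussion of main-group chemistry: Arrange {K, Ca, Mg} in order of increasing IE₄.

K < Ca < Mg

Consider each +3 ion: K³⁺ is already 2 electrons into the core; Ca³⁺ is already 1 electron into the core; Mg³⁺ is already 1 electron into the core.
All of these are removing an electron from a noble-gas core or deeper; the smaller core (lower principal quantum number) is held far more tightly, and within a period the higher nuclear charge binds the same core more tightly.
Approximate IE_4 values (kJ/mol): K 5877, Ca 6491, Mg 10543.
So the fourth ionization energies run K < Ca < Mg.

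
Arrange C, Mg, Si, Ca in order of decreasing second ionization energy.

C, Si, Mg, Ca

The second ionization energy removes an electron from the +1 ion. For each element: C⁺ still has 3 valence electrons; Mg⁺ still has 1 valence electron; Si⁺ still has 3 valence electrons; Ca⁺ still has 1 valence electron.
All are still removing valence electrons, so compare the +1 ions as you would atoms: IE_2 generally rises across a period (higher Z_eff) and falls down a group (larger shell), subject to the usual subshell exceptions.
Valence configurations: C⁺ [He]2s²2p¹, Mg⁺ [Ne]3s¹, Si⁺ [Ne]3s²3p¹, Ca⁺ [Ar]4s¹.
Approximate IE_2 values (kJ/mol): C 2353, Mg 1451, Si 1577, Ca 1145.
Overall IE_2 order: Ca < Mg < Si < C.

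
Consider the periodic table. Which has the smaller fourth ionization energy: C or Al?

C

The fourth ionization energy removes an electron from the +3 ion. For each element: C³⁺ still has 1 valence electron; Al³⁺ is the bare [Ne] core.
Breaking into a closed-shell core is much more expensive than removing a leftover valence electron — Al has the largest IE_4 here.
The numbers (kJ/mol): C 6223, Al 11577.
Hence IE_4: C < Al.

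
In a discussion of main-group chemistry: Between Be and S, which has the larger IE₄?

Consider each +3 ion: Be³⁺ is already 1 electron into the core; S³⁺ still has 3 valence electrons.
Breaking into a closed-shell core is much more expensive than removing a leftover valence electron — Be has the largest IE_4 here.
Tabulated IE_4 (kJ/mol): Be 21007, S 4556.
Overall IE_4 order: S < Be.

Be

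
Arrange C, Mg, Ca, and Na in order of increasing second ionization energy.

Ca < Mg < C < Na

Consider each +1 ion: C⁺ still has 3 valence electrons; Mg⁺ still has 1 valence electron; Ca⁺ still has 1 valence electron; Na⁺ is the bare [Ne] core.
Breaking into a closed-shell core is much more expensive than removing a leftover valence electron — Na has the largest IE_2 here.
Valence configurations: C⁺ [He]2s²2p¹, Mg⁺ [Ne]3s¹, Ca⁺ [Ar]4s¹.
Approximate IE_2 values (kJ/mol): C 2353, Mg 1451, Ca 1145, Na 4562.
Hence IE_2: Ca < Mg < C < Na.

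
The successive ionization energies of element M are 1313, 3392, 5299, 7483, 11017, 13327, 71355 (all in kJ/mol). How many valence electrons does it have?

Look for the largest jump between consecutive ionization energies: IE7/IE6 ≈ 5.4, far larger than any earlier ratio.
That jump marks the point where a core electron is being removed. So the atom has 6 valence electrons.

6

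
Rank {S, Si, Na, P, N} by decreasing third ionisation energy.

Na > N > S > Si > P

The third ionization energy removes an electron from the +2 ion. For each element: S²⁺ still has 4 valence electrons; Si²⁺ still has 2 valence electrons; Na²⁺ is already 1 electron into the core; P²⁺ still has 3 valence electrons; N²⁺ still has 3 valence electrons.
Core electrons are held far more tightly than valence electrons, so Na tops the IE_3 order.
Valence configurations: S²⁺ [Ne]3s²3p², Si²⁺ [Ne]3s², P²⁺ [Ne]3s²3p¹, N²⁺ [He]2s²2p¹.
P²⁺ loses a lone 3p electron whereas Si²⁺ must break into a filled 3s² pair, so IE_3(Si) > IE_3(P) even though P has the higher nuclear charge.
Approximate IE_3 values (kJ/mol): S 3357, Si 3232, Na 6910, P 2914, N 4578.
Putting it together, IE_3: P < Si < S < N < Na.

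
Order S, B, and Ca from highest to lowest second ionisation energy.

B > S > Ca

IE_2 is the cost of taking one more electron from the +1 cation: S⁺ still has 5 valence electrons; B⁺ still has 2 valence electrons; Ca⁺ still has 1 valence electron.
All are still removing valence electrons, so compare the +1 ions as you would atoms: IE_2 generally rises across a period (higher Z_eff) and falls down a group (larger shell), subject to the usual subshell exceptions.
Valence configurations: S⁺ [Ne]3s²3p³, B⁺ [He]2s², Ca⁺ [Ar]4s¹.
Approximate IE_2 values (kJ/mol): S 2252, B 2427, Ca 1145.
Hence IE_2: Ca < S < B.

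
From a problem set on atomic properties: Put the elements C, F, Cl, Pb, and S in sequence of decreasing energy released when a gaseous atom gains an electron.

Cl > F > S > C > Pb

C is in period 2, group 14; F is in period 2, group 17; S is in period 3, group 16; Cl is in period 3, group 17; Pb is in period 6, group 14.
EA tends to increase across a period and decrease down a group, though the pattern is less regular than for IE or radius.
Here both period and group differ, so the two effects have to be weighed against each other.
C > Pb: C sits above Pb in group 14, so the down-group effect alone puts C higher.
S > C: the two effects oppose for this pair; the across-period effect wins (200 vs 122 kJ/mol).
F > S: relative to S, both the across-period and down-group shifts push F's electron affinity up.
Cl > F: this pair runs against the simple trend — see the exception note.
Note the exception: Cl has a higher electron affinity than F, contrary to the simple trend — F's small 2p subshell makes the incoming electron feel strong e⁻–e⁻ repulsion, so Cl actually releases more energy on gaining an electron.
Tabulated electron affinity (kJ/mol): C 122, F 328, S 200, Cl 349, Pb 35.
So from highest to lowest: Cl > F > S > C > Pb.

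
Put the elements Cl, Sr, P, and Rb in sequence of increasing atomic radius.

Cl, P, Sr, Rb

Radius decreases left→right (rising Z_eff, same n) and increases top→bottom (higher n).
Here both period and group differ, so the two effects have to be weighed against each other.
P > Cl: P lies to the left of Cl in period 3, so the across-period effect alone puts P larger.
Sr > P: relative to P, both the across-period and down-group shifts push Sr's atomic radius up.
Rb > Sr: Rb lies to the left of Sr in period 5, so the across-period effect alone puts Rb larger.
Approximate values (pm): P 111, Cl 99, Rb 210, Sr 185.
So from smallest to largest: Cl < P < Sr < Rb.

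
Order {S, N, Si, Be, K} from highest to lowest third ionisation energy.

Be, N, K, S, Si

After 2 electrons have been removed, what remains? S²⁺ still has 4 valence electrons; N²⁺ still has 3 valence electrons; Si²⁺ still has 2 valence electrons; Be²⁺ is the bare [He] core; K²⁺ is already 1 electron into the core.
Usually core removal costs more than valence removal, but here the competition is close: a tightly held n=2 valence electron can cost more to remove than an n=3 core electron, so the actual values have to decide it.
Valence configurations: S²⁺ [Ne]3s²3p², N²⁺ [He]2s²2p¹, Si²⁺ [Ne]3s².
The numbers (kJ/mol): S 3357, N 4578, Si 3232, Be 14849, K 4420.
Putting it together, IE_3: Si < S < K < N < Be.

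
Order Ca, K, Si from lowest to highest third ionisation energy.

Si < K < Ca

After 2 electrons have been removed, what remains? Ca²⁺ is the bare [Ar] core; K²⁺ is already 1 electron into the core; Si²⁺ still has 2 valence electrons.
Pulling an electron out of a noble-gas core costs far more than removing a remaining valence electron, so K and Ca sit at the high end of IE_3.
The numbers (kJ/mol): Ca 4912, K 4420, Si 3232.
Hence IE_3: Si < K < Ca.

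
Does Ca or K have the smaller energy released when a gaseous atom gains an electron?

K is in period 4, group 1; Ca is in period 4, group 2.
EA tends to increase across a period and decrease down a group, though the pattern is less regular than for IE or radius.
All lie in period 4; the across-period trend (electron affinity increases left to right) applies, with the exception below.
Note the exception: K has a higher electron affinity than Ca, contrary to the simple trend — adding an electron to Ca (ns²) has to open a new, higher-energy np subshell, which is unfavourable.
Tabulated electron affinity (kJ/mol): K 48, Ca 2.
So Ca has the smaller energy released when a gaseous atom gains an electron (Ca < K).

Ca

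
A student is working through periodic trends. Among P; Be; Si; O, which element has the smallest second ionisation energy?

Si

Consider each +1 ion: P⁺ still has 4 valence electrons; Be⁺ still has 1 valence electron; Si⁺ still has 3 valence electrons; O⁺ still has 5 valence electrons.
All are still removing valence electrons, so compare the +1 ions as you would atoms: IE_2 generally rises across a period (higher Z_eff) and falls down a group (larger shell), subject to the usual subshell exceptions.
Valence configurations: P⁺ [Ne]3s²3p², Be⁺ [He]2s¹, Si⁺ [Ne]3s²3p¹, O⁺ [He]2s²2p³.
Approximate IE_2 values (kJ/mol): P 1907, Be 1757, Si 1577, O 3388.
Hence IE_2: Si < Be < P < O.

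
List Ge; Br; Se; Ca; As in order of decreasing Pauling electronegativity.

Br > Se > As > Ge > Ca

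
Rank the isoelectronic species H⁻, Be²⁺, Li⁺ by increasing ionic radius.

Be²⁺ < Li⁺ < H⁻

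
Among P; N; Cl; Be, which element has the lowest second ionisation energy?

The second ionization energy removes an electron from the +1 ion. For each element: P⁺ still has 4 valence electrons; N⁺ still has 4 valence electrons; Cl⁺ still has 6 valence electrons; Be⁺ still has 1 valence electron.
All are still removing valence electrons, so compare the +1 ions as you would atoms: IE_2 generally rises across a period (higher Z_eff) and falls down a group (larger shell), subject to the usual subshell exceptions.
Valence configurations: P⁺ [Ne]3s²3p², N⁺ [He]2s²2p², Cl⁺ [Ne]3s²3p⁴, Be⁺ [He]2s¹.
Approximate IE_2 values (kJ/mol): P 1907, N 2856, Cl 2298, Be 1757.
So the second ionization energies run Be < P < Cl < N.

Be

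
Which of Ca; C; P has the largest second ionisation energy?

C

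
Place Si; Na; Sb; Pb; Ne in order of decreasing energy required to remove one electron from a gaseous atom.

First ionization energy rises across a period (greater Z_eff holds electrons more tightly) and falls down a group (valence electrons are farther from the nucleus).
Here both period and group differ, so the two effects have to be weighed against each other.
Pb > Na: the two effects oppose for this pair; the across-period effect wins (716 vs 496 kJ/mol).
Si > Pb: they share group 14; the group trend gives Si the larger value.
Sb > Si: period and group pull opposite ways; the across-period shift dominates (831 vs 786 kJ/mol).
Ne > Sb: relative to Sb, both the across-period and down-group shifts push Ne's first ionization energy up.
Approximate values (kJ/mol): Ne 2081, Na 496, Si 786, Sb 831, Pb 716.
So from highest to lowest: Ne > Sb > Si > Pb > Na.

Ne > Sb > Si > Pb > Na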